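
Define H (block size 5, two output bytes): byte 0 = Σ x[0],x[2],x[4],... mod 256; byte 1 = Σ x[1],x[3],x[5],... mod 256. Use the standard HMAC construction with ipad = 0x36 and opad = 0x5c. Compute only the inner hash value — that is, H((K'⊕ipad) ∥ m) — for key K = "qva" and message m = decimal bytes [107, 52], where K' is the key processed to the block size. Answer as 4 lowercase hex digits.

08e1

Key "qva" = 71 76 61 is 3 bytes ≤ B = 5; zero-pad to 5 bytes: K' = 71 76 61 00 00.
K' ⊕ ipad = 47 40 57 36 36.
Inner input = 47 40 57 36 36 ∥ 6b 34.
Inner hash: even-index sum = 264 mod 256 = 8; odd-index sum = 225 mod 256 = 225 → 08 e1.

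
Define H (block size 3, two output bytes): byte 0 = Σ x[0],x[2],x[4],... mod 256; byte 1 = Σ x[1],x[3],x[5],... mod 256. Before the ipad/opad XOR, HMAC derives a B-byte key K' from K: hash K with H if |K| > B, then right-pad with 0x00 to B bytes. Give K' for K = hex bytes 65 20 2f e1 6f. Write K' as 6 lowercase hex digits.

030100

|K| = 5 > B = 3, so first hash the key.
H(K): even-index sum = 259 mod 256 = 3; odd-index sum = 257 mod 256 = 1 → 03 01.
Zero-pad H(K) = 03 01 to 3 bytes: K' = 03 01 00.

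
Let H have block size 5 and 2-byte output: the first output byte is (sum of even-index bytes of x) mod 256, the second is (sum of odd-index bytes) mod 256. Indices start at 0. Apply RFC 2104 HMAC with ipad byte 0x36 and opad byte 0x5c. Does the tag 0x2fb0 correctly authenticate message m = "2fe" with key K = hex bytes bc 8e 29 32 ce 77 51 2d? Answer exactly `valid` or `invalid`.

Key hex bytes bc 8e 29 32 ce 77 51 2d is 8 bytes > B = 5, so hash it first: H(key) = 04 64, then zero-pad to 5 bytes: K' = 04 64 00 00 00.
K' ⊕ ipad = 32 52 36 36 36; K' ⊕ opad = 58 38 5c 5c 5c.
Inner hash: even-index sum = 260 mod 256 = 4; odd-index sum = 287 mod 256 = 31 → 04 1f.
Outer hash (recomputed tag): even-index sum = 303 mod 256 = 47; odd-index sum = 152 mod 256 = 152 → 2f 98.
Recomputed tag = 2f98; claimed = 2fb0 → mismatch.

invalid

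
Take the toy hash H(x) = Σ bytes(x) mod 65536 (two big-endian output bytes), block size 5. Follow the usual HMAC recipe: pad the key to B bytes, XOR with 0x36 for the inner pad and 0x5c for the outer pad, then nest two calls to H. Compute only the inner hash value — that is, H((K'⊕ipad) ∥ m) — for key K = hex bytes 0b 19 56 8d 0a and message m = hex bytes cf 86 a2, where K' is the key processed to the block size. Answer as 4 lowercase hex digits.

Key hex bytes 0b 19 56 8d 0a is exactly B = 5 bytes: K' = 0b 19 56 8d 0a.
K' ⊕ ipad = 3d 2f 60 bb 3c.
Inner input = 3d 2f 60 bb 3c ∥ cf 86 a2.
Inner hash: sum = 61+47+96+187+60+207+134+162 = 954 → 03 ba.

03ba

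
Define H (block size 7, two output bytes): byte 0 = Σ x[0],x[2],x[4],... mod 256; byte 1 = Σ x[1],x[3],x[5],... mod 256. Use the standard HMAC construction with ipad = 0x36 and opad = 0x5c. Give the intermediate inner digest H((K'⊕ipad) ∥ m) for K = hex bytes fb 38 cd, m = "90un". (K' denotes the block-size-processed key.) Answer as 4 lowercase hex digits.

d228

Key hex bytes fb 38 cd is 3 bytes ≤ B = 7; zero-pad to 7 bytes: K' = fb 38 cd 00 00 00 00.
K' ⊕ ipad = cd 0e fb 36 36 36 36.
Inner input = cd 0e fb 36 36 36 36 ∥ 39 30 75 6e.
Inner hash: even-index sum = 722 mod 256 = 210; odd-index sum = 296 mod 256 = 40 → d2 28.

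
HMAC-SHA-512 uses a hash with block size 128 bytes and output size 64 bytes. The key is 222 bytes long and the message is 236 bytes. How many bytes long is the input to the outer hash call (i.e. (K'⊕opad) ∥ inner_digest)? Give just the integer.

192

Key is 222 > 128 bytes, so it is hashed to 64 bytes then zero-padded to 128: |K'| = 128.
Outer input = (K'⊕opad) ∥ H(inner) → 128 + 64 = 192 bytes.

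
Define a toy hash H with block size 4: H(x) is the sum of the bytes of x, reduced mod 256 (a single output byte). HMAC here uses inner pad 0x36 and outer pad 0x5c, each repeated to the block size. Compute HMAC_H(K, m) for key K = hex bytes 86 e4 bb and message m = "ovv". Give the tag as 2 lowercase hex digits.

Key hex bytes 86 e4 bb is 3 bytes ≤ B = 4; zero-pad to 4 bytes: K' = 86 e4 bb 00.
K' ⊕ ipad = b0 d2 8d 36.  K' ⊕ opad = da b8 e7 5c.
Inner input = (K'⊕ipad) ∥ m = b0 d2 8d 36 ∥ 6f 76 76.
Inner hash: sum = 176+210+141+54+111+118+118 = 928; mod 256 = 160 → a0.
Outer input = (K'⊕opad) ∥ inner = da b8 e7 5c ∥ a0.
Outer hash (tag): sum = 218+184+231+92+160 = 885; mod 256 = 117 → 75.

75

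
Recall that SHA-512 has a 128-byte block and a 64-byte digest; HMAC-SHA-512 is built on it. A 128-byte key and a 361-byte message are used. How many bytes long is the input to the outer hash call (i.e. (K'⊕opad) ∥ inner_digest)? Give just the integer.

192

Key is 128 ≤ 128 bytes, zero-padded: |K'| = 128.
Outer input = (K'⊕opad) ∥ H(inner) → 128 + 64 = 192 bytes.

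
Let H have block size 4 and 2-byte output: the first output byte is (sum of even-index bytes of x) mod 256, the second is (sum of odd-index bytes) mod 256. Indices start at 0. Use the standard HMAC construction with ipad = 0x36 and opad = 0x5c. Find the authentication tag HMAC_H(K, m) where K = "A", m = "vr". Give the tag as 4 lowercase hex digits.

Key "A" = 41 is 1 byte ≤ B = 4; zero-pad to 4 bytes: K' = 41 00 00 00.
K' ⊕ ipad = 77 36 36 36.  K' ⊕ opad = 1d 5c 5c 5c.
Inner input = (K'⊕ipad) ∥ m = 77 36 36 36 ∥ 76 72.
Inner hash: even-index sum = 291 mod 256 = 35; odd-index sum = 222 mod 256 = 222 → 23 de.
Outer input = (K'⊕opad) ∥ inner = 1d 5c 5c 5c ∥ 23 de.
Outer hash (tag): even-index sum = 156 mod 256 = 156; odd-index sum = 406 mod 256 = 150 → 9c 96.

9c96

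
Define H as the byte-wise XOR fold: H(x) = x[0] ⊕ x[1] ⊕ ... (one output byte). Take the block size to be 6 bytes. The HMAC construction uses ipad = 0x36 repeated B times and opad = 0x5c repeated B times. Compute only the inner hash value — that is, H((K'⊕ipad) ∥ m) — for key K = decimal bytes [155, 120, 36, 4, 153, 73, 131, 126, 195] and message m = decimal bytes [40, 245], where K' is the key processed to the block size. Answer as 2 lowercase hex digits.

Key decimal bytes [155, 120, 36, 4, 153, 73, 131, 126, 195] = 9b 78 24 04 99 49 83 7e c3 is 9 bytes > B = 6, so hash it first: H(key) = 2d, then zero-pad to 6 bytes: K' = 2d 00 00 00 00 00.
K' ⊕ ipad = 1b 36 36 36 36 36.
Inner input = 1b 36 36 36 36 36 ∥ 28 f5.
Inner hash: XOR 1b⊕36⊕36⊕36⊕36⊕36⊕28⊕f5 = f0.

f0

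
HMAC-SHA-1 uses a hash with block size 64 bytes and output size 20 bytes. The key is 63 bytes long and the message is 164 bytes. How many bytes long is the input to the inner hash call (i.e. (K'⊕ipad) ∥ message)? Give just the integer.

Key is 63 ≤ 64 bytes, zero-padded: |K'| = 64.
Inner input = (K'⊕ipad) ∥ m → 64 + 164 = 228 bytes.

228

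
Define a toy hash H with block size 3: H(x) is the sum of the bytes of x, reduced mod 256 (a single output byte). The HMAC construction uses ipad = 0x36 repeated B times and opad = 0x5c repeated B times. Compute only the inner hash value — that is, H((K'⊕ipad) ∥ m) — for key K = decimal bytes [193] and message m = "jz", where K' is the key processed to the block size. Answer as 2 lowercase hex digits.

47

Key decimal bytes [193] = c1 is 1 byte ≤ B = 3; zero-pad to 3 bytes: K' = c1 00 00.
K' ⊕ ipad = f7 36 36.
Inner input = f7 36 36 ∥ 6a 7a.
Inner hash: sum = 247+54+54+106+122 = 583; mod 256 = 71 → 47.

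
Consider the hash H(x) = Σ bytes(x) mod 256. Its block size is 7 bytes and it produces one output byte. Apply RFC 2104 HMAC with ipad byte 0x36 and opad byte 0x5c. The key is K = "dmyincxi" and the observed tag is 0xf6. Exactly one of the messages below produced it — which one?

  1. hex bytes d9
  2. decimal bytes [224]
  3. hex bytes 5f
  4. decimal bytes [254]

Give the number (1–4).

4

Key "dmyincxi" = 64 6d 79 69 6e 63 78 69 is 8 bytes > B = 7, so hash it first: H(key) = 65, then zero-pad to 7 bytes: K' = 65 00 00 00 00 00 00.
K' ⊕ ipad = 53 36 36 36 36 36 36; K' ⊕ opad = 39 5c 5c 5c 5c 5c 5c.
m1: inner = H(53 36 36 36 36 36 36 d9) = 70; tag = H(39 5c 5c 5c 5c 5c 5c 70) = d1
m2: inner = H(53 36 36 36 36 36 36 e0) = 77; tag = H(39 5c 5c 5c 5c 5c 5c 77) = d8
m3: inner = H(53 36 36 36 36 36 36 5f) = f6; tag = H(39 5c 5c 5c 5c 5c 5c f6) = 57
m4: inner = H(53 36 36 36 36 36 36 fe) = 95; tag = H(39 5c 5c 5c 5c 5c 5c 95) = f6 ← matches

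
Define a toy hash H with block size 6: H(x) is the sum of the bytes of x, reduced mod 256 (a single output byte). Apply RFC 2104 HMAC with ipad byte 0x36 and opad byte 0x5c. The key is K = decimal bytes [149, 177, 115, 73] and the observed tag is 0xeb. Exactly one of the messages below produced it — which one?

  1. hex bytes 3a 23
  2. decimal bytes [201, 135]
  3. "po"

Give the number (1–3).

Key decimal bytes [149, 177, 115, 73] = 95 b1 73 49 is 4 bytes ≤ B = 6; zero-pad to 6 bytes: K' = 95 b1 73 49 00 00.
K' ⊕ ipad = a3 87 45 7f 36 36; K' ⊕ opad = c9 ed 2f 15 5c 5c.
m1: inner = H(a3 87 45 7f 36 36 3a 23) = b7; tag = H(c9 ed 2f 15 5c 5c b7) = 69
m2: inner = H(a3 87 45 7f 36 36 c9 87) = aa; tag = H(c9 ed 2f 15 5c 5c aa) = 5c
m3: inner = H(a3 87 45 7f 36 36 70 6f) = 39; tag = H(c9 ed 2f 15 5c 5c 39) = eb ← matches

3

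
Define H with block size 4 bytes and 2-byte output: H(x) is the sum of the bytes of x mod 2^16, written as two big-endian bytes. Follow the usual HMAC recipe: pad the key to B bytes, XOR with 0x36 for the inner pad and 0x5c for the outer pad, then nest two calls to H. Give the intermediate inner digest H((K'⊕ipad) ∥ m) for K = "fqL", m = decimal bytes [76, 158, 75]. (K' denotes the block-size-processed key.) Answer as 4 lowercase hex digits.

027c

Key "fqL" = 66 71 4c is 3 bytes ≤ B = 4; zero-pad to 4 bytes: K' = 66 71 4c 00.
K' ⊕ ipad = 50 47 7a 36.
Inner input = 50 47 7a 36 ∥ 4c 9e 4b.
Inner hash: sum = 80+71+122+54+76+158+75 = 636 → 02 7c.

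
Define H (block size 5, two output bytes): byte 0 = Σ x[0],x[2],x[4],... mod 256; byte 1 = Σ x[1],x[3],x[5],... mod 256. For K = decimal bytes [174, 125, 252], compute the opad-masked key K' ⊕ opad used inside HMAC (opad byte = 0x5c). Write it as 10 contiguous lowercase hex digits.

Key decimal bytes [174, 125, 252] = ae 7d fc is 3 bytes ≤ B = 5; zero-pad to 5 bytes: K' = ae 7d fc 00 00.
XOR each byte with 0x5c: ae⊕5c=f2, 7d⊕5c=21, fc⊕5c=a0, 00⊕5c=5c, 00⊕5c=5c.

f221a05c5c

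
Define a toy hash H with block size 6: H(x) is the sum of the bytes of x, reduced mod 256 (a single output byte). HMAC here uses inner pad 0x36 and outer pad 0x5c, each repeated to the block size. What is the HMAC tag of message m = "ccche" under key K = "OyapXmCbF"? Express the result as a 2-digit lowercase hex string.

Key "OyapXmCbF" = 4f 79 61 70 58 6d 43 62 46 is 9 bytes > B = 6, so hash it first: H(key) = 49, then zero-pad to 6 bytes: K' = 49 00 00 00 00 00.
K' ⊕ ipad = 7f 36 36 36 36 36.  K' ⊕ opad = 15 5c 5c 5c 5c 5c.
Inner input = (K'⊕ipad) ∥ m = 7f 36 36 36 36 36 ∥ 63 63 63 68 65.
Inner hash: sum = 127+54+54+54+54+54+99+99+99+104+101 = 899; mod 256 = 131 → 83.
Outer input = (K'⊕opad) ∥ inner = 15 5c 5c 5c 5c 5c ∥ 83.
Outer hash (tag): sum = 21+92+92+92+92+92+131 = 612; mod 256 = 100 → 64.

64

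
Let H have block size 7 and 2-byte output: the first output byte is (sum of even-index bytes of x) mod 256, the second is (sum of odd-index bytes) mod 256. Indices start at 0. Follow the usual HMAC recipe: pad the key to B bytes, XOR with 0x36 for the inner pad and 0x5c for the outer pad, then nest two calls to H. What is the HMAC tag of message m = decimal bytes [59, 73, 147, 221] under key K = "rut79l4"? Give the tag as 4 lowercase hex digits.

Key "rut79l4" = 72 75 74 37 39 6c 34 is exactly B = 7 bytes: K' = 72 75 74 37 39 6c 34.
K' ⊕ ipad = 44 43 42 01 0f 5a 02.  K' ⊕ opad = 2e 29 28 6b 65 30 68.
Inner input = (K'⊕ipad) ∥ m = 44 43 42 01 0f 5a 02 ∥ 3b 49 93 dd.
Inner hash: even-index sum = 445 mod 256 = 189; odd-index sum = 364 mod 256 = 108 → bd 6c.
Outer input = (K'⊕opad) ∥ inner = 2e 29 28 6b 65 30 68 ∥ bd 6c.
Outer hash (tag): even-index sum = 399 mod 256 = 143; odd-index sum = 385 mod 256 = 129 → 8f 81.

8f81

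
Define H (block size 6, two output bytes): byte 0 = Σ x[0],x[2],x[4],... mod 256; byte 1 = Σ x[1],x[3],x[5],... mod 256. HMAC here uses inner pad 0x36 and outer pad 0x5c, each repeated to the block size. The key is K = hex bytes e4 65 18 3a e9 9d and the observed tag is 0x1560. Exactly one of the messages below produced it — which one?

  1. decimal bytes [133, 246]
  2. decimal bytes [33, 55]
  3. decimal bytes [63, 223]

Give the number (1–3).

Key hex bytes e4 65 18 3a e9 9d is exactly B = 6 bytes: K' = e4 65 18 3a e9 9d.
K' ⊕ ipad = d2 53 2e 0c df ab; K' ⊕ opad = b8 39 44 66 b5 c1.
m1: inner = H(d2 53 2e 0c df ab 85 f6) = 64 00; tag = H(b8 39 44 66 b5 c1 64 00) = 1560 ← matches
m2: inner = H(d2 53 2e 0c df ab 21 37) = 00 41; tag = H(b8 39 44 66 b5 c1 00 41) = b1a1
m3: inner = H(d2 53 2e 0c df ab 3f df) = 1e e9; tag = H(b8 39 44 66 b5 c1 1e e9) = cf49

1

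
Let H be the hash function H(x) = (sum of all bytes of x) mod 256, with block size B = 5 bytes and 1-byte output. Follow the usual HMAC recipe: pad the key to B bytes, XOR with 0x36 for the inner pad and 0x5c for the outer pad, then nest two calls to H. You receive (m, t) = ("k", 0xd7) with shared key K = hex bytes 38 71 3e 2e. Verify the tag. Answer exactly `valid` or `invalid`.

Key hex bytes 38 71 3e 2e is 4 bytes ≤ B = 5; zero-pad to 5 bytes: K' = 38 71 3e 2e 00.
K' ⊕ ipad = 0e 47 08 18 36; K' ⊕ opad = 64 2d 62 72 5c.
Inner hash: sum = 14+71+8+24+54+107 = 278; mod 256 = 22 → 16.
Outer hash (recomputed tag): sum = 100+45+98+114+92+22 = 471; mod 256 = 215 → d7.
Recomputed tag = d7; claimed = d7 → match.

valid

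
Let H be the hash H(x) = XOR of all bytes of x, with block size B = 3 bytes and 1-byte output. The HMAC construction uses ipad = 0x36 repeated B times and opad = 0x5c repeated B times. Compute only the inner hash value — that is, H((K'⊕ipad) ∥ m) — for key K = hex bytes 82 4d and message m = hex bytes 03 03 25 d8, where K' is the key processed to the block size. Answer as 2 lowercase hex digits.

04

Key hex bytes 82 4d is 2 bytes ≤ B = 3; zero-pad to 3 bytes: K' = 82 4d 00.
K' ⊕ ipad = b4 7b 36.
Inner input = b4 7b 36 ∥ 03 03 25 d8.
Inner hash: XOR b4⊕7b⊕36⊕03⊕03⊕25⊕d8 = 04.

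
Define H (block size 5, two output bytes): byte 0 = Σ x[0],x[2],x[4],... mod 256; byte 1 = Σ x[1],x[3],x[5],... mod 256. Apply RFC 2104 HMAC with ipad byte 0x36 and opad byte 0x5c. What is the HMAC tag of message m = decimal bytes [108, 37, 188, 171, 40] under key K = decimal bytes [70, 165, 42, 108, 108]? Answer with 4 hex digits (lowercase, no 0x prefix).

fddf

Key decimal bytes [70, 165, 42, 108, 108] = 46 a5 2a 6c 6c is exactly B = 5 bytes: K' = 46 a5 2a 6c 6c.
K' ⊕ ipad = 70 93 1c 5a 5a.  K' ⊕ opad = 1a f9 76 30 30.
Inner input = (K'⊕ipad) ∥ m = 70 93 1c 5a 5a ∥ 6c 25 bc ab 28.
Inner hash: even-index sum = 438 mod 256 = 182; odd-index sum = 573 mod 256 = 61 → b6 3d.
Outer input = (K'⊕opad) ∥ inner = 1a f9 76 30 30 ∥ b6 3d.
Outer hash (tag): even-index sum = 253 mod 256 = 253; odd-index sum = 479 mod 256 = 223 → fd df.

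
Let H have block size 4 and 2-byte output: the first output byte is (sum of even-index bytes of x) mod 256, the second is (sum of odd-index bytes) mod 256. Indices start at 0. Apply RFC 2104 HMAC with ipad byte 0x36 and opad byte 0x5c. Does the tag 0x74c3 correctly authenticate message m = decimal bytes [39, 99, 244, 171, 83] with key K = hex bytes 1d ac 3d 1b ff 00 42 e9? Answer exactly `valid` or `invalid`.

invalid

Key hex bytes 1d ac 3d 1b ff 00 42 e9 is 8 bytes > B = 4, so hash it first: H(key) = 9b b0, then zero-pad to 4 bytes: K' = 9b b0 00 00.
K' ⊕ ipad = ad 86 36 36; K' ⊕ opad = c7 ec 5c 5c.
Inner hash: even-index sum = 593 mod 256 = 81; odd-index sum = 458 mod 256 = 202 → 51 ca.
Outer hash (recomputed tag): even-index sum = 372 mod 256 = 116; odd-index sum = 530 mod 256 = 18 → 74 12.
Recomputed tag = 7412; claimed = 74c3 → mismatch.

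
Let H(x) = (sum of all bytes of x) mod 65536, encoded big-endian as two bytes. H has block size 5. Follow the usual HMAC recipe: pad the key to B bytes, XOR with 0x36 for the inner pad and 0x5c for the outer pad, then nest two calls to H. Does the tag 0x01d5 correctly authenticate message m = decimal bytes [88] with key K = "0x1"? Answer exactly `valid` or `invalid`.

valid

Key "0x1" = 30 78 31 is 3 bytes ≤ B = 5; zero-pad to 5 bytes: K' = 30 78 31 00 00.
K' ⊕ ipad = 06 4e 07 36 36; K' ⊕ opad = 6c 24 6d 5c 5c.
Inner hash: sum = 6+78+7+54+54+88 = 287 → 01 1f.
Outer hash (recomputed tag): sum = 108+36+109+92+92+1+31 = 469 → 01 d5.
Recomputed tag = 01d5; claimed = 01d5 → match.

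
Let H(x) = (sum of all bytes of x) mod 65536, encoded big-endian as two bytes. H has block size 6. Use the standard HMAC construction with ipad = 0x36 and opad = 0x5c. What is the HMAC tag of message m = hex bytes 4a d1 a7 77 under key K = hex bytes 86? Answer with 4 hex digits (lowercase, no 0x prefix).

Key hex bytes 86 is 1 byte ≤ B = 6; zero-pad to 6 bytes: K' = 86 00 00 00 00 00.
K' ⊕ ipad = b0 36 36 36 36 36.  K' ⊕ opad = da 5c 5c 5c 5c 5c.
Inner input = (K'⊕ipad) ∥ m = b0 36 36 36 36 36 ∥ 4a d1 a7 77.
Inner hash: sum = 176+54+54+54+54+54+74+209+167+119 = 1015 → 03 f7.
Outer input = (K'⊕opad) ∥ inner = da 5c 5c 5c 5c 5c ∥ 03 f7.
Outer hash (tag): sum = 218+92+92+92+92+92+3+247 = 928 → 03 a0.

03a0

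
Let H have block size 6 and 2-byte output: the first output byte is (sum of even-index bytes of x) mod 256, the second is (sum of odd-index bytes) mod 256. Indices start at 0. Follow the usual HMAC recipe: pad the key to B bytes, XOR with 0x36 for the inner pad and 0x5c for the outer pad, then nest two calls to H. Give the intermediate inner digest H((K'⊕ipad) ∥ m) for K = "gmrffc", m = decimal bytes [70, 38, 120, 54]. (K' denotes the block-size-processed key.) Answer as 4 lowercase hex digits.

Key "gmrffc" = 67 6d 72 66 66 63 is exactly B = 6 bytes: K' = 67 6d 72 66 66 63.
K' ⊕ ipad = 51 5b 44 50 50 55.
Inner input = 51 5b 44 50 50 55 ∥ 46 26 78 36.
Inner hash: even-index sum = 419 mod 256 = 163; odd-index sum = 348 mod 256 = 92 → a3 5c.

a35c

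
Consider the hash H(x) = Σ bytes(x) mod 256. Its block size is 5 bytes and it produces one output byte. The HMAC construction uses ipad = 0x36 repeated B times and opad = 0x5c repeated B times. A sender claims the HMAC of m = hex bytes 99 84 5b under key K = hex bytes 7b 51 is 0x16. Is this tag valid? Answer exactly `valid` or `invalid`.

valid

Key hex bytes 7b 51 is 2 bytes ≤ B = 5; zero-pad to 5 bytes: K' = 7b 51 00 00 00.
K' ⊕ ipad = 4d 67 36 36 36; K' ⊕ opad = 27 0d 5c 5c 5c.
Inner hash: sum = 77+103+54+54+54+153+132+91 = 718; mod 256 = 206 → ce.
Outer hash (recomputed tag): sum = 39+13+92+92+92+206 = 534; mod 256 = 22 → 16.
Recomputed tag = 16; claimed = 16 → match.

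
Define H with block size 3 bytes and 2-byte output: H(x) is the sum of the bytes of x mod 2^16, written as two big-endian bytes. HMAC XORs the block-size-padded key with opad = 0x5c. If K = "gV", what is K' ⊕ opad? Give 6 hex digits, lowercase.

3b0a5c

Key "gV" = 67 56 is 2 bytes ≤ B = 3; zero-pad to 3 bytes: K' = 67 56 00.
XOR each byte with 0x5c: 67⊕5c=3b, 56⊕5c=0a, 00⊕5c=5c.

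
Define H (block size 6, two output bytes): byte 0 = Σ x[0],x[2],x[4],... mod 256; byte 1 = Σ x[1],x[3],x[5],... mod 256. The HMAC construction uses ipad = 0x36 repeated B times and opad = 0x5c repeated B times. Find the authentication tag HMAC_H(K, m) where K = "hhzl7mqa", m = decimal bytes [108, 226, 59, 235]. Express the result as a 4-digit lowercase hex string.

Key "hhzl7mqa" = 68 68 7a 6c 37 6d 71 61 is 8 bytes > B = 6, so hash it first: H(key) = 8a a2, then zero-pad to 6 bytes: K' = 8a a2 00 00 00 00.
K' ⊕ ipad = bc 94 36 36 36 36.  K' ⊕ opad = d6 fe 5c 5c 5c 5c.
Inner input = (K'⊕ipad) ∥ m = bc 94 36 36 36 36 ∥ 6c e2 3b eb.
Inner hash: even-index sum = 463 mod 256 = 207; odd-index sum = 717 mod 256 = 205 → cf cd.
Outer input = (K'⊕opad) ∥ inner = d6 fe 5c 5c 5c 5c ∥ cf cd.
Outer hash (tag): even-index sum = 605 mod 256 = 93; odd-index sum = 643 mod 256 = 131 → 5d 83.

5d83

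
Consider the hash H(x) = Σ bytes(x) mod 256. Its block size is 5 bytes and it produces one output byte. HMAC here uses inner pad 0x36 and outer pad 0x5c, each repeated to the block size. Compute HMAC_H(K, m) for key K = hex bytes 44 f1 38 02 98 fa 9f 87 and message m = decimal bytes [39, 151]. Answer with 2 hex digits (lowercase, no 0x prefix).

Key hex bytes 44 f1 38 02 98 fa 9f 87 is 8 bytes > B = 5, so hash it first: H(key) = 27, then zero-pad to 5 bytes: K' = 27 00 00 00 00.
K' ⊕ ipad = 11 36 36 36 36.  K' ⊕ opad = 7b 5c 5c 5c 5c.
Inner input = (K'⊕ipad) ∥ m = 11 36 36 36 36 ∥ 27 97.
Inner hash: sum = 17+54+54+54+54+39+151 = 423; mod 256 = 167 → a7.
Outer input = (K'⊕opad) ∥ inner = 7b 5c 5c 5c 5c ∥ a7.
Outer hash (tag): sum = 123+92+92+92+92+167 = 658; mod 256 = 146 → 92.

92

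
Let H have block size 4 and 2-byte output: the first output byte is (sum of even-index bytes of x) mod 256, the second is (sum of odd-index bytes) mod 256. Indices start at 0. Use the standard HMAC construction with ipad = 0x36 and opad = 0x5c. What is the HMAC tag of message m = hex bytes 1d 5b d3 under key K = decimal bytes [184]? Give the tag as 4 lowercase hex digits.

Key decimal bytes [184] = b8 is 1 byte ≤ B = 4; zero-pad to 4 bytes: K' = b8 00 00 00.
K' ⊕ ipad = 8e 36 36 36.  K' ⊕ opad = e4 5c 5c 5c.
Inner input = (K'⊕ipad) ∥ m = 8e 36 36 36 ∥ 1d 5b d3.
Inner hash: even-index sum = 436 mod 256 = 180; odd-index sum = 199 mod 256 = 199 → b4 c7.
Outer input = (K'⊕opad) ∥ inner = e4 5c 5c 5c ∥ b4 c7.
Outer hash (tag): even-index sum = 500 mod 256 = 244; odd-index sum = 383 mod 256 = 127 → f4 7f.

f47f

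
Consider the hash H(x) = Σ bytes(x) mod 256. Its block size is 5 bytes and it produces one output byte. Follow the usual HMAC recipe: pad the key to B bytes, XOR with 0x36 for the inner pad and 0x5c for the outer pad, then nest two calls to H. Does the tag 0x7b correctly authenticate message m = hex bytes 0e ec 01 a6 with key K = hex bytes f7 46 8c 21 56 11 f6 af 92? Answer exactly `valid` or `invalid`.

valid

Key hex bytes f7 46 8c 21 56 11 f6 af 92 is 9 bytes > B = 5, so hash it first: H(key) = 88, then zero-pad to 5 bytes: K' = 88 00 00 00 00.
K' ⊕ ipad = be 36 36 36 36; K' ⊕ opad = d4 5c 5c 5c 5c.
Inner hash: sum = 190+54+54+54+54+14+236+1+166 = 823; mod 256 = 55 → 37.
Outer hash (recomputed tag): sum = 212+92+92+92+92+55 = 635; mod 256 = 123 → 7b.
Recomputed tag = 7b; claimed = 7b → match.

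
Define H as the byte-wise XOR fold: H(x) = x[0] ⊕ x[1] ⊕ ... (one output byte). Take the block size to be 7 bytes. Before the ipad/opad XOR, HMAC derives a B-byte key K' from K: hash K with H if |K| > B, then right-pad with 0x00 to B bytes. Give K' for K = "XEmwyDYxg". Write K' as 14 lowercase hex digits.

|K| = 9 > B = 7, so first hash the key.
H(K): XOR 58⊕45⊕6d⊕77⊕79⊕44⊕59⊕78⊕67 = 7c.
Zero-pad H(K) = 7c to 7 bytes: K' = 7c 00 00 00 00 00 00.

7c000000000000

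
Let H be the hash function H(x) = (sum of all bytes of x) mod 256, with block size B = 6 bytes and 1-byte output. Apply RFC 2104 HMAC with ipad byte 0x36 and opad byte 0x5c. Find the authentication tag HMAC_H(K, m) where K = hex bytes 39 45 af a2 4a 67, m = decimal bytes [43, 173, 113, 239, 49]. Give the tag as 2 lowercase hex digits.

Key hex bytes 39 45 af a2 4a 67 is exactly B = 6 bytes: K' = 39 45 af a2 4a 67.
K' ⊕ ipad = 0f 73 99 94 7c 51.  K' ⊕ opad = 65 19 f3 fe 16 3b.
Inner input = (K'⊕ipad) ∥ m = 0f 73 99 94 7c 51 ∥ 2b ad 71 ef 31.
Inner hash: sum = 15+115+153+148+124+81+43+173+113+239+49 = 1253; mod 256 = 229 → e5.
Outer input = (K'⊕opad) ∥ inner = 65 19 f3 fe 16 3b ∥ e5.
Outer hash (tag): sum = 101+25+243+254+22+59+229 = 933; mod 256 = 165 → a5.

a5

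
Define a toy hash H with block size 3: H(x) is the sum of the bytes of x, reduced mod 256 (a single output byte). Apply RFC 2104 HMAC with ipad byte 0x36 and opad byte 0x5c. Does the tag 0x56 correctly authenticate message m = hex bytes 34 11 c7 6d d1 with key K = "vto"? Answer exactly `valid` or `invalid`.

Key "vto" = 76 74 6f is exactly B = 3 bytes: K' = 76 74 6f.
K' ⊕ ipad = 40 42 59; K' ⊕ opad = 2a 28 33.
Inner hash: sum = 64+66+89+52+17+199+109+209 = 805; mod 256 = 37 → 25.
Outer hash (recomputed tag): sum = 42+40+51+37 = 170 → aa.
Recomputed tag = aa; claimed = 56 → mismatch.

invalid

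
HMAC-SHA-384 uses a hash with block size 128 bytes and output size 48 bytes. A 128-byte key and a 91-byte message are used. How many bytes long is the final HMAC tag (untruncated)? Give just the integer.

The tag is one SHA-384 digest: 48 bytes.

48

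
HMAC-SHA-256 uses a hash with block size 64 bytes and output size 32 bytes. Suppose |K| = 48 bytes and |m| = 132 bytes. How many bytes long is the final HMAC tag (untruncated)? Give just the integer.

32

The tag is one SHA-256 digest: 32 bytes.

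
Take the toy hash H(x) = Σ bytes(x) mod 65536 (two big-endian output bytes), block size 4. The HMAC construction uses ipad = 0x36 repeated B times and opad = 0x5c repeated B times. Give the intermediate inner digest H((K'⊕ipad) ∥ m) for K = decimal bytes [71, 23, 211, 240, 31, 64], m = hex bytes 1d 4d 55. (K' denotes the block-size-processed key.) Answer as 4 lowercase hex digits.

Key decimal bytes [71, 23, 211, 240, 31, 64] = 47 17 d3 f0 1f 40 is 6 bytes > B = 4, so hash it first: H(key) = 02 80, then zero-pad to 4 bytes: K' = 02 80 00 00.
K' ⊕ ipad = 34 b6 36 36.
Inner input = 34 b6 36 36 ∥ 1d 4d 55.
Inner hash: sum = 52+182+54+54+29+77+85 = 533 → 02 15.

0215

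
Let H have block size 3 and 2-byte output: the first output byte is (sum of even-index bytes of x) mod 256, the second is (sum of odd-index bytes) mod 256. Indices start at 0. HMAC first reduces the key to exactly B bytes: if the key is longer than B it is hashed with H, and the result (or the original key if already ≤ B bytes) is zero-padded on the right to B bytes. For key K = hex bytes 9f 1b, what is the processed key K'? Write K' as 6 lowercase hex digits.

9f1b00

Key hex bytes 9f 1b is 2 bytes ≤ B = 3; zero-pad to 3 bytes: K' = 9f 1b 00.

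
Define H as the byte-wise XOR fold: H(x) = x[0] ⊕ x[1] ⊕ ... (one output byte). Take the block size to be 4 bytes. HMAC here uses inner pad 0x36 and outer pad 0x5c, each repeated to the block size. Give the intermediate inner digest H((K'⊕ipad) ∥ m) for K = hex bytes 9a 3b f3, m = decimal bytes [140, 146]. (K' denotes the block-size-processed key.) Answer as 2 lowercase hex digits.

4c

Key hex bytes 9a 3b f3 is 3 bytes ≤ B = 4; zero-pad to 4 bytes: K' = 9a 3b f3 00.
K' ⊕ ipad = ac 0d c5 36.
Inner input = ac 0d c5 36 ∥ 8c 92.
Inner hash: XOR ac⊕0d⊕c5⊕36⊕8c⊕92 = 4c.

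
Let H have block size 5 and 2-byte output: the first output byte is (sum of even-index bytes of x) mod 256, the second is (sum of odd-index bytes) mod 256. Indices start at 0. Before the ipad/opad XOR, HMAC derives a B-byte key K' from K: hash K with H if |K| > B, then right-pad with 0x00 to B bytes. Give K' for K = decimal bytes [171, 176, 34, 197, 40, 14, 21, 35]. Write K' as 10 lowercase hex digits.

0aa6000000

|K| = 8 > B = 5, so first hash the key.
H(K): even-index sum = 266 mod 256 = 10; odd-index sum = 422 mod 256 = 166 → 0a a6.
Zero-pad H(K) = 0a a6 to 5 bytes: K' = 0a a6 00 00 00.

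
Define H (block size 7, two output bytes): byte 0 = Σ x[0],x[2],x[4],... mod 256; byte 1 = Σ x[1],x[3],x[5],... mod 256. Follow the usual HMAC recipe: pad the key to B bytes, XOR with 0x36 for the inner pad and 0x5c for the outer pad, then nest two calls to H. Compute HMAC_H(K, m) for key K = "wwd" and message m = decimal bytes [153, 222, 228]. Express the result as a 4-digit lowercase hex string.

45c0

Key "wwd" = 77 77 64 is 3 bytes ≤ B = 7; zero-pad to 7 bytes: K' = 77 77 64 00 00 00 00.
K' ⊕ ipad = 41 41 52 36 36 36 36.  K' ⊕ opad = 2b 2b 38 5c 5c 5c 5c.
Inner input = (K'⊕ipad) ∥ m = 41 41 52 36 36 36 36 ∥ 99 de e4.
Inner hash: even-index sum = 477 mod 256 = 221; odd-index sum = 554 mod 256 = 42 → dd 2a.
Outer input = (K'⊕opad) ∥ inner = 2b 2b 38 5c 5c 5c 5c ∥ dd 2a.
Outer hash (tag): even-index sum = 325 mod 256 = 69; odd-index sum = 448 mod 256 = 192 → 45 c0.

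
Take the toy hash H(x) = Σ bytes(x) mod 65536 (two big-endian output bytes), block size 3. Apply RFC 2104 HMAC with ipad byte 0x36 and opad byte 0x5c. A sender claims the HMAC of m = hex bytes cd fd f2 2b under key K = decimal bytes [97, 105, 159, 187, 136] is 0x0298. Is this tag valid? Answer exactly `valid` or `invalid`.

Key decimal bytes [97, 105, 159, 187, 136] = 61 69 9f bb 88 is 5 bytes > B = 3, so hash it first: H(key) = 02 ac, then zero-pad to 3 bytes: K' = 02 ac 00.
K' ⊕ ipad = 34 9a 36; K' ⊕ opad = 5e f0 5c.
Inner hash: sum = 52+154+54+205+253+242+43 = 1003 → 03 eb.
Outer hash (recomputed tag): sum = 94+240+92+3+235 = 664 → 02 98.
Recomputed tag = 0298; claimed = 0298 → match.

valid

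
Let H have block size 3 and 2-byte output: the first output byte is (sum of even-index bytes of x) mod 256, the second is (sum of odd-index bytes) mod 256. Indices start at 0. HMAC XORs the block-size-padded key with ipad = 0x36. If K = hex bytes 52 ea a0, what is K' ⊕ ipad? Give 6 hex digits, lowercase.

Key hex bytes 52 ea a0 is exactly B = 3 bytes: K' = 52 ea a0.
XOR each byte with 0x36: 52⊕36=64, ea⊕36=dc, a0⊕36=96.

64dc96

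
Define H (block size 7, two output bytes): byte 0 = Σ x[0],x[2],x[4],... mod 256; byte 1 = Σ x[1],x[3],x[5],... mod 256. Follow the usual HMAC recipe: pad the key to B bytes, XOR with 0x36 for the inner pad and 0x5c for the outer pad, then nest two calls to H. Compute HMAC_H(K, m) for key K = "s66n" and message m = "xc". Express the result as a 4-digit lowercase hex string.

570c

Key "s66n" = 73 36 36 6e is 4 bytes ≤ B = 7; zero-pad to 7 bytes: K' = 73 36 36 6e 00 00 00.
K' ⊕ ipad = 45 00 00 58 36 36 36.  K' ⊕ opad = 2f 6a 6a 32 5c 5c 5c.
Inner input = (K'⊕ipad) ∥ m = 45 00 00 58 36 36 36 ∥ 78 63.
Inner hash: even-index sum = 276 mod 256 = 20; odd-index sum = 262 mod 256 = 6 → 14 06.
Outer input = (K'⊕opad) ∥ inner = 2f 6a 6a 32 5c 5c 5c ∥ 14 06.
Outer hash (tag): even-index sum = 343 mod 256 = 87; odd-index sum = 268 mod 256 = 12 → 57 0c.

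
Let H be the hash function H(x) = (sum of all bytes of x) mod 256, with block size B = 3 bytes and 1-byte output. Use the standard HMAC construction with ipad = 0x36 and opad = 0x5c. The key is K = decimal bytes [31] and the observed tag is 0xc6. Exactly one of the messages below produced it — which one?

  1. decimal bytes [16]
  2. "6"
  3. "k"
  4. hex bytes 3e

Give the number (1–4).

2

Key decimal bytes [31] = 1f is 1 byte ≤ B = 3; zero-pad to 3 bytes: K' = 1f 00 00.
K' ⊕ ipad = 29 36 36; K' ⊕ opad = 43 5c 5c.
m1: inner = H(29 36 36 10) = a5; tag = H(43 5c 5c a5) = a0
m2: inner = H(29 36 36 36) = cb; tag = H(43 5c 5c cb) = c6 ← matches
m3: inner = H(29 36 36 6b) = 00; tag = H(43 5c 5c 00) = fb
m4: inner = H(29 36 36 3e) = d3; tag = H(43 5c 5c d3) = ce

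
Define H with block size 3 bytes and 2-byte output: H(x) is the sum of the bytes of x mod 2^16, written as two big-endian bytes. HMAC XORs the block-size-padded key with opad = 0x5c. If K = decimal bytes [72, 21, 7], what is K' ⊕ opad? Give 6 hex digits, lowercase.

Key decimal bytes [72, 21, 7] = 48 15 07 is exactly B = 3 bytes: K' = 48 15 07.
XOR each byte with 0x5c: 48⊕5c=14, 15⊕5c=49, 07⊕5c=5b.

14495b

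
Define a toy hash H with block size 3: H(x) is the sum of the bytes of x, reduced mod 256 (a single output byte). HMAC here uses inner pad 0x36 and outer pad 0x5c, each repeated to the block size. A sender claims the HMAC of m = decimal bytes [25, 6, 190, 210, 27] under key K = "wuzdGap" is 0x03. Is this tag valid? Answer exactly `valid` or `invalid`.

invalid

Key "wuzdGap" = 77 75 7a 64 47 61 70 is 7 bytes > B = 3, so hash it first: H(key) = e2, then zero-pad to 3 bytes: K' = e2 00 00.
K' ⊕ ipad = d4 36 36; K' ⊕ opad = be 5c 5c.
Inner hash: sum = 212+54+54+25+6+190+210+27 = 778; mod 256 = 10 → 0a.
Outer hash (recomputed tag): sum = 190+92+92+10 = 384; mod 256 = 128 → 80.
Recomputed tag = 80; claimed = 03 → mismatch.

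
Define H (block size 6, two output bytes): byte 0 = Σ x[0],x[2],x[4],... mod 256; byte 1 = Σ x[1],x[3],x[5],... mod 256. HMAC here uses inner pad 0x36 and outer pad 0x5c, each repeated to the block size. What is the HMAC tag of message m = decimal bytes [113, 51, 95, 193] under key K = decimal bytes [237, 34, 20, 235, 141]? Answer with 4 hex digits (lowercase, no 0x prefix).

52ac

Key decimal bytes [237, 34, 20, 235, 141] = ed 22 14 eb 8d is 5 bytes ≤ B = 6; zero-pad to 6 bytes: K' = ed 22 14 eb 8d 00.
K' ⊕ ipad = db 14 22 dd bb 36.  K' ⊕ opad = b1 7e 48 b7 d1 5c.
Inner input = (K'⊕ipad) ∥ m = db 14 22 dd bb 36 ∥ 71 33 5f c1.
Inner hash: even-index sum = 648 mod 256 = 136; odd-index sum = 539 mod 256 = 27 → 88 1b.
Outer input = (K'⊕opad) ∥ inner = b1 7e 48 b7 d1 5c ∥ 88 1b.
Outer hash (tag): even-index sum = 594 mod 256 = 82; odd-index sum = 428 mod 256 = 172 → 52 ac.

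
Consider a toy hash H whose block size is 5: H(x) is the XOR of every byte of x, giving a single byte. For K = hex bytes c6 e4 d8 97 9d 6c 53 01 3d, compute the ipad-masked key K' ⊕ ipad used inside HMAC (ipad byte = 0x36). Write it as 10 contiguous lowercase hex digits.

c536363636

Key hex bytes c6 e4 d8 97 9d 6c 53 01 3d is 9 bytes > B = 5, so hash it first: H(key) = f3, then zero-pad to 5 bytes: K' = f3 00 00 00 00.
XOR each byte with 0x36: f3⊕36=c5, 00⊕36=36, 00⊕36=36, 00⊕36=36, 00⊕36=36.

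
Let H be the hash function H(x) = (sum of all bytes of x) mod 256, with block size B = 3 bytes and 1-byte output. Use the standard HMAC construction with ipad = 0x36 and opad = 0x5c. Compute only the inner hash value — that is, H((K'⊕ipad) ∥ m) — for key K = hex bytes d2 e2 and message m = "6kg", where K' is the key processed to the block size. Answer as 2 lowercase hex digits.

f6

Key hex bytes d2 e2 is 2 bytes ≤ B = 3; zero-pad to 3 bytes: K' = d2 e2 00.
K' ⊕ ipad = e4 d4 36.
Inner input = e4 d4 36 ∥ 36 6b 67.
Inner hash: sum = 228+212+54+54+107+103 = 758; mod 256 = 246 → f6.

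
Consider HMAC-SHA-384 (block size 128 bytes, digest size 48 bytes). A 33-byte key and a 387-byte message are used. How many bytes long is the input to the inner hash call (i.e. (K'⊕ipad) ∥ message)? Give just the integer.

Key is 33 ≤ 128 bytes, zero-padded: |K'| = 128.
Inner input = (K'⊕ipad) ∥ m → 128 + 387 = 515 bytes.

515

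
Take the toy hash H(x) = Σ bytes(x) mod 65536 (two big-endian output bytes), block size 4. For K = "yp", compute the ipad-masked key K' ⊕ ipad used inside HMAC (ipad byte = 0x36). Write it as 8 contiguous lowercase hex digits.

Key "yp" = 79 70 is 2 bytes ≤ B = 4; zero-pad to 4 bytes: K' = 79 70 00 00.
XOR each byte with 0x36: 79⊕36=4f, 70⊕36=46, 00⊕36=36, 00⊕36=36.

4f463636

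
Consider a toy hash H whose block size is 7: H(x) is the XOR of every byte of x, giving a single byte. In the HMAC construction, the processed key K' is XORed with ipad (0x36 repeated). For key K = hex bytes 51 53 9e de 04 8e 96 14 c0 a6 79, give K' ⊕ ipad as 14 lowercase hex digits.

Key hex bytes 51 53 9e de 04 8e 96 14 c0 a6 79 is 11 bytes > B = 7, so hash it first: H(key) = 55, then zero-pad to 7 bytes: K' = 55 00 00 00 00 00 00.
XOR each byte with 0x36: 55⊕36=63, 00⊕36=36, 00⊕36=36, 00⊕36=36, 00⊕36=36, 00⊕36=36, 00⊕36=36.

63363636363636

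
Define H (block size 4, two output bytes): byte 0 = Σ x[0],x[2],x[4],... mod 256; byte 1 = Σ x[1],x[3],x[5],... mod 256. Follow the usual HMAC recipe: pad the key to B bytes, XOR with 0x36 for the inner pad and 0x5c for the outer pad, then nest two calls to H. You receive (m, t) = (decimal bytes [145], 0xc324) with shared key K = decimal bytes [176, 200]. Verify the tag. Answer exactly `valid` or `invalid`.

invalid

Key decimal bytes [176, 200] = b0 c8 is 2 bytes ≤ B = 4; zero-pad to 4 bytes: K' = b0 c8 00 00.
K' ⊕ ipad = 86 fe 36 36; K' ⊕ opad = ec 94 5c 5c.
Inner hash: even-index sum = 333 mod 256 = 77; odd-index sum = 308 mod 256 = 52 → 4d 34.
Outer hash (recomputed tag): even-index sum = 405 mod 256 = 149; odd-index sum = 292 mod 256 = 36 → 95 24.
Recomputed tag = 9524; claimed = c324 → mismatch.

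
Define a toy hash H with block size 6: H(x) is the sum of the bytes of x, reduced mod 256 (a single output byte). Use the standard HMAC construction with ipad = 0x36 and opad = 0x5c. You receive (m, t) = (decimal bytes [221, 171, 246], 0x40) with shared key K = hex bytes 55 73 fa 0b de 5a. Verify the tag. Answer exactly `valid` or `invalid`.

valid

Key hex bytes 55 73 fa 0b de 5a is exactly B = 6 bytes: K' = 55 73 fa 0b de 5a.
K' ⊕ ipad = 63 45 cc 3d e8 6c; K' ⊕ opad = 09 2f a6 57 82 06.
Inner hash: sum = 99+69+204+61+232+108+221+171+246 = 1411; mod 256 = 131 → 83.
Outer hash (recomputed tag): sum = 9+47+166+87+130+6+131 = 576; mod 256 = 64 → 40.
Recomputed tag = 40; claimed = 40 → match.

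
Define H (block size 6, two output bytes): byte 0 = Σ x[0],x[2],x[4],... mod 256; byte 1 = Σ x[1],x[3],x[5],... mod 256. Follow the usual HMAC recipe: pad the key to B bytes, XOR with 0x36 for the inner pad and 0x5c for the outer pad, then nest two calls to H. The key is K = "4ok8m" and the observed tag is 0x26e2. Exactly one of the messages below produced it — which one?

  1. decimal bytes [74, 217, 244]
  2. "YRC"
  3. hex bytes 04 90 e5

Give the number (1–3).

Key "4ok8m" = 34 6f 6b 38 6d is 5 bytes ≤ B = 6; zero-pad to 6 bytes: K' = 34 6f 6b 38 6d 00.
K' ⊕ ipad = 02 59 5d 0e 5b 36; K' ⊕ opad = 68 33 37 64 31 5c.
m1: inner = H(02 59 5d 0e 5b 36 4a d9 f4) = f8 76; tag = H(68 33 37 64 31 5c f8 76) = c869
m2: inner = H(02 59 5d 0e 5b 36 59 52 43) = 56 ef; tag = H(68 33 37 64 31 5c 56 ef) = 26e2 ← matches
m3: inner = H(02 59 5d 0e 5b 36 04 90 e5) = a3 2d; tag = H(68 33 37 64 31 5c a3 2d) = 7320

2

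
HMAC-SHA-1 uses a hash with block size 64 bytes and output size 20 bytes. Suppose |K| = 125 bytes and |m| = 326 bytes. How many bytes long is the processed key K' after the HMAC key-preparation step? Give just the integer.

64

Key is 125 > 64 bytes, so it is hashed to 20 bytes then zero-padded to 64: |K'| = 64.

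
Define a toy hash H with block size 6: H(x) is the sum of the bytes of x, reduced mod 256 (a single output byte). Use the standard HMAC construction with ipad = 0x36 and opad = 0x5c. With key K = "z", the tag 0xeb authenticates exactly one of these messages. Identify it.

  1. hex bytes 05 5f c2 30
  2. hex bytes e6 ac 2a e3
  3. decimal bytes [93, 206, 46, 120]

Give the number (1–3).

Key "z" = 7a is 1 byte ≤ B = 6; zero-pad to 6 bytes: K' = 7a 00 00 00 00 00.
K' ⊕ ipad = 4c 36 36 36 36 36; K' ⊕ opad = 26 5c 5c 5c 5c 5c.
m1: inner = H(4c 36 36 36 36 36 05 5f c2 30) = b0; tag = H(26 5c 5c 5c 5c 5c b0) = a2
m2: inner = H(4c 36 36 36 36 36 e6 ac 2a e3) = f9; tag = H(26 5c 5c 5c 5c 5c f9) = eb ← matches
m3: inner = H(4c 36 36 36 36 36 5d ce 2e 78) = 2b; tag = H(26 5c 5c 5c 5c 5c 2b) = 1d

2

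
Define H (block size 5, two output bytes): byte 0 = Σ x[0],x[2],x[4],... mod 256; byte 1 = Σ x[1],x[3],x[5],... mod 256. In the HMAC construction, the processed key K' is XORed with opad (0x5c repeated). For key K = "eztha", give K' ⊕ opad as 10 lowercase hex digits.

Key "eztha" = 65 7a 74 68 61 is exactly B = 5 bytes: K' = 65 7a 74 68 61.
XOR each byte with 0x5c: 65⊕5c=39, 7a⊕5c=26, 74⊕5c=28, 68⊕5c=34, 61⊕5c=3d.

392628343d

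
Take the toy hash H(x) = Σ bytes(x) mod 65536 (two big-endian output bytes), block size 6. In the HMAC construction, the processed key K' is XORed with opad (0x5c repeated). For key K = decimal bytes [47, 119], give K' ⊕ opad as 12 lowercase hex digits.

732b5c5c5c5c

Key decimal bytes [47, 119] = 2f 77 is 2 bytes ≤ B = 6; zero-pad to 6 bytes: K' = 2f 77 00 00 00 00.
XOR each byte with 0x5c: 2f⊕5c=73, 77⊕5c=2b, 00⊕5c=5c, 00⊕5c=5c, 00⊕5c=5c, 00⊕5c=5c.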